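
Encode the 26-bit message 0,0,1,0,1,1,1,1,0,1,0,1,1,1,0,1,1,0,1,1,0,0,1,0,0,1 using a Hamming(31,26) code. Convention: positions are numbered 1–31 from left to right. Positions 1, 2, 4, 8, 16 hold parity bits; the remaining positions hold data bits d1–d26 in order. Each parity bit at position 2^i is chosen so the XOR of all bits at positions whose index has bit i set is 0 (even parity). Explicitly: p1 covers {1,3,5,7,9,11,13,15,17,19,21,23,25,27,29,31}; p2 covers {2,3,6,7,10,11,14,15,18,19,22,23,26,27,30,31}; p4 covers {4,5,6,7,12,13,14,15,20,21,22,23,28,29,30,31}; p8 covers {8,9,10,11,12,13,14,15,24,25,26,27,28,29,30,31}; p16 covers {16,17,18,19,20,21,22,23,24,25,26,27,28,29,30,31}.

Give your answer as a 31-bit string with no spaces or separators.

Place data at non-parity positions: p1 p2 0 p4 0 1 0 p8 1 1 1 1 0 1 0 p16 1 1 1 0 1 1 0 1 1 0 0 1 0 0 1
p1 (pos 1,3,5,7,9,11,13,15,17,19,21,23,25,27,29,31): XOR of data positions = 0⊕0⊕0⊕1⊕1⊕0⊕0⊕1⊕1⊕1⊕0⊕1⊕0⊕0⊕1 = 1
p2 (pos 2,3,6,7,10,11,14,15,18,19,22,23,26,27,30,31): XOR of data positions = 0⊕1⊕0⊕1⊕1⊕1⊕0⊕1⊕1⊕1⊕0⊕0⊕0⊕0⊕1 = 0
p4 (pos 4,5,6,7,12,13,14,15,20,21,22,23,28,29,30,31): XOR of data positions = 0⊕1⊕0⊕1⊕0⊕1⊕0⊕0⊕1⊕1⊕0⊕1⊕0⊕0⊕1 = 1
p8 (pos 8,9,10,11,12,13,14,15,24,25,26,27,28,29,30,31): XOR of data positions = 1⊕1⊕1⊕1⊕0⊕1⊕0⊕1⊕1⊕0⊕0⊕1⊕0⊕0⊕1 = 1
p16 (pos 16,17,18,19,20,21,22,23,24,25,26,27,28,29,30,31): XOR of data positions = 1⊕1⊕1⊕0⊕1⊕1⊕0⊕1⊕1⊕0⊕0⊕1⊕0⊕0⊕1 = 1
Codeword: 1001010111110101111011011001001

1001010111110101111011011001001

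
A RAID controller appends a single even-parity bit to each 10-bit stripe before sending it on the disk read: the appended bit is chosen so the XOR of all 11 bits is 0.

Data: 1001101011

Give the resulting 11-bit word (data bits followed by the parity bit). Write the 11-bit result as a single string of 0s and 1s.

XOR of the 10 data bits: 1⊕0⊕0⊕1⊕1⊕0⊕1⊕0⊕1⊕1 = 0
Parity bit = 0 (so all 11 bits XOR to 0).

10011010110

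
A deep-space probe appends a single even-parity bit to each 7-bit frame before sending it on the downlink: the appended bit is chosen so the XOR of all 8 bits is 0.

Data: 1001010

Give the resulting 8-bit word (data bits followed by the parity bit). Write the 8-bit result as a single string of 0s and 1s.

10010101

XOR of the 7 data bits: 1⊕0⊕0⊕1⊕0⊕1⊕0 = 1
Parity bit = 1 (so all 8 bits XOR to 0).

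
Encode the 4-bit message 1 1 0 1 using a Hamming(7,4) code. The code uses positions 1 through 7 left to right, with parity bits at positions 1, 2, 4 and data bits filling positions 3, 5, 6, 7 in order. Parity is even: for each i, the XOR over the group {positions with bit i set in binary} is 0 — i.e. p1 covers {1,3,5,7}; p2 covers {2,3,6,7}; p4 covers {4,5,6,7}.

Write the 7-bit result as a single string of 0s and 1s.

Place data at non-parity positions: p1 p2 1 p4 1 0 1
p1 (pos 1,3,5,7): XOR of data positions = 1⊕1⊕1 = 1
p2 (pos 2,3,6,7): XOR of data positions = 1⊕0⊕1 = 0
p4 (pos 4,5,6,7): XOR of data positions = 1⊕0⊕1 = 0
Codeword: 1010101

1010101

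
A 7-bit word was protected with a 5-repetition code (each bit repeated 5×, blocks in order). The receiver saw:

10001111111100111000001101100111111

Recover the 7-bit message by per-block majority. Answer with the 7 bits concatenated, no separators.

0110011

Block 1 (10001): 2 ones → 0
Block 2 (11111): 5 ones → 1
Block 3 (11001): 3 ones → 1
Block 4 (11000): 2 ones → 0
Block 5 (00110): 2 ones → 0
Block 6 (11001): 3 ones → 1
Block 7 (11111): 5 ones → 1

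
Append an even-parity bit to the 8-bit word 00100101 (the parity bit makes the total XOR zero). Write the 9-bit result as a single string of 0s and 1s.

001001011

XOR of the 8 data bits: 0⊕0⊕1⊕0⊕0⊕1⊕0⊕1 = 1
Parity bit = 1 (so all 9 bits XOR to 0).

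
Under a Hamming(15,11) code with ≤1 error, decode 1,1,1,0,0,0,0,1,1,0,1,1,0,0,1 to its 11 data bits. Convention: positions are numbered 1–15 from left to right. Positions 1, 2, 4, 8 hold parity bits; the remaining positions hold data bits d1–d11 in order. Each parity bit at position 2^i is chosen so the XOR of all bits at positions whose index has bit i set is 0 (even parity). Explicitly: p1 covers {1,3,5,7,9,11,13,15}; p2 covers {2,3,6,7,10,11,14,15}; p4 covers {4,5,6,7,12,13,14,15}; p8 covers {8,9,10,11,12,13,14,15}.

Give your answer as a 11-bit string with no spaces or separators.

s1 (pos 1,3,5,7,9,11,13,15): 1⊕1⊕0⊕0⊕1⊕1⊕0⊕1 = 1
s2 (pos 2,3,6,7,10,11,14,15): 1⊕1⊕0⊕0⊕0⊕1⊕0⊕1 = 0
s4 (pos 4,5,6,7,12,13,14,15): 0⊕0⊕0⊕0⊕1⊕0⊕0⊕1 = 0
s8 (pos 8,9,10,11,12,13,14,15): 1⊕1⊕0⊕1⊕1⊕0⊕0⊕1 = 1
Syndrome s8…s1 = 1001 → error at position 9.
Flip position 9: 111000011011001 → 111000010011001
Read data bits from positions 3,5,6,7,9,10,11,12,13,14,15: 10000011001

10000011001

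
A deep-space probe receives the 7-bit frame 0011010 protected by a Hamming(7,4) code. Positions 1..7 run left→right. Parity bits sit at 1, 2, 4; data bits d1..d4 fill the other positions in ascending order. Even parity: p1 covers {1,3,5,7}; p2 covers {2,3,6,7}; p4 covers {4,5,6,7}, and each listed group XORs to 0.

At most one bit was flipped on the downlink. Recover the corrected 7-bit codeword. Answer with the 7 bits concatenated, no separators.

s1 (pos 1,3,5,7): 0⊕1⊕0⊕0 = 1
s2 (pos 2,3,6,7): 0⊕1⊕1⊕0 = 0
s4 (pos 4,5,6,7): 1⊕0⊕1⊕0 = 0
Syndrome s4…s1 = 001 → error at position 1.
Flip position 1: 0011010 → 1011010

1011010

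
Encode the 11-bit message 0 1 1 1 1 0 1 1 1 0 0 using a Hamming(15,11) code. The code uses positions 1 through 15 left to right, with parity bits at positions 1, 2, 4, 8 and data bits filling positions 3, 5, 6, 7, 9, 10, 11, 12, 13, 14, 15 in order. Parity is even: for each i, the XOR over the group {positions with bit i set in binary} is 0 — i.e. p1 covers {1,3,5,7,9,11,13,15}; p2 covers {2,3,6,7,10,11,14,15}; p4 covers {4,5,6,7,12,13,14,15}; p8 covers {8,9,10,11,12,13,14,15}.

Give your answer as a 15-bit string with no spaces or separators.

Place data at non-parity positions: p1 p2 0 p4 1 1 1 p8 1 0 1 1 1 0 0
p1 (pos 1,3,5,7,9,11,13,15): XOR of data positions = 0⊕1⊕1⊕1⊕1⊕1⊕0 = 1
p2 (pos 2,3,6,7,10,11,14,15): XOR of data positions = 0⊕1⊕1⊕0⊕1⊕0⊕0 = 1
p4 (pos 4,5,6,7,12,13,14,15): XOR of data positions = 1⊕1⊕1⊕1⊕1⊕0⊕0 = 1
p8 (pos 8,9,10,11,12,13,14,15): XOR of data positions = 1⊕0⊕1⊕1⊕1⊕0⊕0 = 0
Codeword: 110111101011100

110111101011100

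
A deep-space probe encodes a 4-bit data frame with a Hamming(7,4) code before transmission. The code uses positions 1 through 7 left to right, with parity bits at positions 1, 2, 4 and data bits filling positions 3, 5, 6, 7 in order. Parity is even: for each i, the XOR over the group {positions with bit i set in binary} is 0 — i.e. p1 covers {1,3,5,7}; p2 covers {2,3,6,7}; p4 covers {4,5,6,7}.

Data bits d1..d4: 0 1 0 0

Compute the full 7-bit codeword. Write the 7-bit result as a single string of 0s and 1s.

Place data at non-parity positions: p1 p2 0 p4 1 0 0
p1 (pos 1,3,5,7): XOR of data positions = 0⊕1⊕0 = 1
p2 (pos 2,3,6,7): XOR of data positions = 0⊕0⊕0 = 0
p4 (pos 4,5,6,7): XOR of data positions = 1⊕0⊕0 = 1
Codeword: 1001100

1001100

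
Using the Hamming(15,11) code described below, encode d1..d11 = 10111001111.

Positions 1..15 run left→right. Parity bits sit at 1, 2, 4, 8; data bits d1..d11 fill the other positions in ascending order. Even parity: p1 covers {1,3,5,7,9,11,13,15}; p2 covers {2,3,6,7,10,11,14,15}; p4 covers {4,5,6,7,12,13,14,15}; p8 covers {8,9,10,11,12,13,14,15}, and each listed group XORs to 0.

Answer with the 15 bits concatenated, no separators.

Place data at non-parity positions: p1 p2 1 p4 0 1 1 p8 1 0 0 1 1 1 1
p1 (pos 1,3,5,7,9,11,13,15): XOR of data positions = 1⊕0⊕1⊕1⊕0⊕1⊕1 = 1
p2 (pos 2,3,6,7,10,11,14,15): XOR of data positions = 1⊕1⊕1⊕0⊕0⊕1⊕1 = 1
p4 (pos 4,5,6,7,12,13,14,15): XOR of data positions = 0⊕1⊕1⊕1⊕1⊕1⊕1 = 0
p8 (pos 8,9,10,11,12,13,14,15): XOR of data positions = 1⊕0⊕0⊕1⊕1⊕1⊕1 = 1
Codeword: 111001111001111

111001111001111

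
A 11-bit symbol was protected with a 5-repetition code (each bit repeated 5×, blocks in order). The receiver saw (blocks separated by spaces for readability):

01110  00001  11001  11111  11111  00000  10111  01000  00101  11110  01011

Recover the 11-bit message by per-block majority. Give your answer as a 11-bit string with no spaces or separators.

10111010011

Block 1 (01110): 3 ones → 1
Block 2 (00001): 1 one → 0
Block 3 (11001): 3 ones → 1
Block 4 (11111): 5 ones → 1
Block 5 (11111): 5 ones → 1
Block 6 (00000): 0 ones → 0
Block 7 (10111): 4 ones → 1
Block 8 (01000): 1 one → 0
Block 9 (00101): 2 ones → 0
Block 10 (11110): 4 ones → 1
Block 11 (01011): 3 ones → 1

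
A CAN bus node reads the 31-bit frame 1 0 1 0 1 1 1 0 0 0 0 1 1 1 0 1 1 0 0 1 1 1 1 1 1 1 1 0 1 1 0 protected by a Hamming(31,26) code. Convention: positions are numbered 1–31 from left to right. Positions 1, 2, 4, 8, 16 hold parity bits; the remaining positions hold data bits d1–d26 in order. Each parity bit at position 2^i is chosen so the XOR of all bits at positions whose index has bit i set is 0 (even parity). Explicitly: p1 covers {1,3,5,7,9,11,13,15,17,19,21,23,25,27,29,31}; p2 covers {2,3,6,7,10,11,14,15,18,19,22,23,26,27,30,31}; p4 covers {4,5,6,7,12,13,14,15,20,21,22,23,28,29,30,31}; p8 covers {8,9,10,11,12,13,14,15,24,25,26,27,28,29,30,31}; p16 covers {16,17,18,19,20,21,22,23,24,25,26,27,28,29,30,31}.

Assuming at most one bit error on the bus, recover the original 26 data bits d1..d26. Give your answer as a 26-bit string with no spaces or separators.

s1 (pos 1,3,5,7,9,11,13,15,17,19,21,23,25,27,29,31): 1⊕1⊕1⊕1⊕0⊕0⊕1⊕0⊕1⊕0⊕1⊕1⊕1⊕1⊕1⊕0 = 1
s2 (pos 2,3,6,7,10,11,14,15,18,19,22,23,26,27,30,31): 0⊕1⊕1⊕1⊕0⊕0⊕1⊕0⊕0⊕0⊕1⊕1⊕1⊕1⊕1⊕0 = 1
s4 (pos 4,5,6,7,12,13,14,15,20,21,22,23,28,29,30,31): 0⊕1⊕1⊕1⊕1⊕1⊕1⊕0⊕1⊕1⊕1⊕1⊕0⊕1⊕1⊕0 = 0
s8 (pos 8,9,10,11,12,13,14,15,24,25,26,27,28,29,30,31): 0⊕0⊕0⊕0⊕1⊕1⊕1⊕0⊕1⊕1⊕1⊕1⊕0⊕1⊕1⊕0 = 1
s16 (pos 16,17,18,19,20,21,22,23,24,25,26,27,28,29,30,31): 1⊕1⊕0⊕0⊕1⊕1⊕1⊕1⊕1⊕1⊕1⊕1⊕0⊕1⊕1⊕0 = 0
Syndrome s16…s1 = 01011 → error at position 11.
Flip position 11: 1010111000011101100111111110110 → 1010111000111101100111111110110
Read data bits from positions 3,5,6,7,9,10,11,12,13,14,15,17,18,19,20,21,22,23,24,25,26,27,28,29,30,31: 11110011110100111111110110

11110011110100111111110110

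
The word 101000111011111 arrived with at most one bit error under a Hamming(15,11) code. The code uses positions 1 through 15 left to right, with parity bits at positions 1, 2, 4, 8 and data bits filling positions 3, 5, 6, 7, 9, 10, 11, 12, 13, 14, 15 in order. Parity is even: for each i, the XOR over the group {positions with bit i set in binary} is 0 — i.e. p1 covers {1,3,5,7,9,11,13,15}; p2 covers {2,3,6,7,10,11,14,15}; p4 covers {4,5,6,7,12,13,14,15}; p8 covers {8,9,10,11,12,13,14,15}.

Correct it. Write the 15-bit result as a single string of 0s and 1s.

101000111011110

s1 (pos 1,3,5,7,9,11,13,15): 1⊕1⊕0⊕1⊕1⊕1⊕1⊕1 = 1
s2 (pos 2,3,6,7,10,11,14,15): 0⊕1⊕0⊕1⊕0⊕1⊕1⊕1 = 1
s4 (pos 4,5,6,7,12,13,14,15): 0⊕0⊕0⊕1⊕1⊕1⊕1⊕1 = 1
s8 (pos 8,9,10,11,12,13,14,15): 1⊕1⊕0⊕1⊕1⊕1⊕1⊕1 = 1
Syndrome s8…s1 = 1111 → error at position 15.
Flip position 15: 101000111011111 → 101000111011110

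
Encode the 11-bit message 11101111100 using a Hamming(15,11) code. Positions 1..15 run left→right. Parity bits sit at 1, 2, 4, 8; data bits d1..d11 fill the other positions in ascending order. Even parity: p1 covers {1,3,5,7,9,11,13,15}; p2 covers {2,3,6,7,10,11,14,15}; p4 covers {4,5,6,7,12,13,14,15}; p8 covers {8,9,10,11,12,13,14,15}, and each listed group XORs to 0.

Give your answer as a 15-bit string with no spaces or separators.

Place data at non-parity positions: p1 p2 1 p4 1 1 0 p8 1 1 1 1 1 0 0
p1 (pos 1,3,5,7,9,11,13,15): XOR of data positions = 1⊕1⊕0⊕1⊕1⊕1⊕0 = 1
p2 (pos 2,3,6,7,10,11,14,15): XOR of data positions = 1⊕1⊕0⊕1⊕1⊕0⊕0 = 0
p4 (pos 4,5,6,7,12,13,14,15): XOR of data positions = 1⊕1⊕0⊕1⊕1⊕0⊕0 = 0
p8 (pos 8,9,10,11,12,13,14,15): XOR of data positions = 1⊕1⊕1⊕1⊕1⊕0⊕0 = 1
Codeword: 101011011111100

101011011111100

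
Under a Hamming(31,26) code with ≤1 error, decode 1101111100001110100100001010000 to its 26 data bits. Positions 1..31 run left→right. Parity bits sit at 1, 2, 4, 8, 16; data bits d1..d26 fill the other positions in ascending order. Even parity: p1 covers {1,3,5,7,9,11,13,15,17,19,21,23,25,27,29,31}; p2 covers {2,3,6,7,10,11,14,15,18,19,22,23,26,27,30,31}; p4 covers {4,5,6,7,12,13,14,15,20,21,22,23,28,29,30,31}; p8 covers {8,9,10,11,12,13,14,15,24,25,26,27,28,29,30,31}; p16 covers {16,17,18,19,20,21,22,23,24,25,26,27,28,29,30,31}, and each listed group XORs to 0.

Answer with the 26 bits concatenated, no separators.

s1 (pos 1,3,5,7,9,11,13,15,17,19,21,23,25,27,29,31): 1⊕0⊕1⊕1⊕0⊕0⊕1⊕1⊕1⊕0⊕0⊕0⊕1⊕1⊕0⊕0 = 0
s2 (pos 2,3,6,7,10,11,14,15,18,19,22,23,26,27,30,31): 1⊕0⊕1⊕1⊕0⊕0⊕1⊕1⊕0⊕0⊕0⊕0⊕0⊕1⊕0⊕0 = 0
s4 (pos 4,5,6,7,12,13,14,15,20,21,22,23,28,29,30,31): 1⊕1⊕1⊕1⊕0⊕1⊕1⊕1⊕1⊕0⊕0⊕0⊕0⊕0⊕0⊕0 = 0
s8 (pos 8,9,10,11,12,13,14,15,24,25,26,27,28,29,30,31): 1⊕0⊕0⊕0⊕0⊕1⊕1⊕1⊕0⊕1⊕0⊕1⊕0⊕0⊕0⊕0 = 0
s16 (pos 16,17,18,19,20,21,22,23,24,25,26,27,28,29,30,31): 0⊕1⊕0⊕0⊕1⊕0⊕0⊕0⊕0⊕1⊕0⊕1⊕0⊕0⊕0⊕0 = 0
Syndrome s16…s1 = 00000 → no error.
Read data bits from positions 3,5,6,7,9,10,11,12,13,14,15,17,18,19,20,21,22,23,24,25,26,27,28,29,30,31: 01110000111100100001010000

01110000111100100001010000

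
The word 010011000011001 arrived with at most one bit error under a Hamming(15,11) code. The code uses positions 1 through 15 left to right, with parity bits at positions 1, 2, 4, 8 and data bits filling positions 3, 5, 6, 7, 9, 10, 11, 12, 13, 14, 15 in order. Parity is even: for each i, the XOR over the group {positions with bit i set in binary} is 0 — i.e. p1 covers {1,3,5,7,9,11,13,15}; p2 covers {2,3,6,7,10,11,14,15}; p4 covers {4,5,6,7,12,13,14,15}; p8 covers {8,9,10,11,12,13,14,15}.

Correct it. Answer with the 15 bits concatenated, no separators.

s1 (pos 1,3,5,7,9,11,13,15): 0⊕0⊕1⊕0⊕0⊕1⊕0⊕1 = 1
s2 (pos 2,3,6,7,10,11,14,15): 1⊕0⊕1⊕0⊕0⊕1⊕0⊕1 = 0
s4 (pos 4,5,6,7,12,13,14,15): 0⊕1⊕1⊕0⊕1⊕0⊕0⊕1 = 0
s8 (pos 8,9,10,11,12,13,14,15): 0⊕0⊕0⊕1⊕1⊕0⊕0⊕1 = 1
Syndrome s8…s1 = 1001 → error at position 9.
Flip position 9: 010011000011001 → 010011001011001

010011001011001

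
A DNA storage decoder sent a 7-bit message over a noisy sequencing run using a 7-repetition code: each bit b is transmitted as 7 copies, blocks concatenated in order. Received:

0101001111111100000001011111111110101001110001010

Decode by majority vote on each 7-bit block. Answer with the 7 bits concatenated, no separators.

Block 1 (0101001): 3 ones → 0
Block 2 (1111111): 7 ones → 1
Block 3 (0000000): 0 ones → 0
Block 4 (1011111): 6 ones → 1
Block 5 (1111101): 6 ones → 1
Block 6 (0100111): 4 ones → 1
Block 7 (0001010): 2 ones → 0

0101110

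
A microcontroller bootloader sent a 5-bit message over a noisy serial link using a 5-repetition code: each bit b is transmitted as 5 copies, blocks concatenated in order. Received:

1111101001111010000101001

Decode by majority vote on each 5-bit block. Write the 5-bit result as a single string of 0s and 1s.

Block 1 (11111): 5 ones → 1
Block 2 (01001): 2 ones → 0
Block 3 (11101): 4 ones → 1
Block 4 (00001): 1 one → 0
Block 5 (01001): 2 ones → 0

10100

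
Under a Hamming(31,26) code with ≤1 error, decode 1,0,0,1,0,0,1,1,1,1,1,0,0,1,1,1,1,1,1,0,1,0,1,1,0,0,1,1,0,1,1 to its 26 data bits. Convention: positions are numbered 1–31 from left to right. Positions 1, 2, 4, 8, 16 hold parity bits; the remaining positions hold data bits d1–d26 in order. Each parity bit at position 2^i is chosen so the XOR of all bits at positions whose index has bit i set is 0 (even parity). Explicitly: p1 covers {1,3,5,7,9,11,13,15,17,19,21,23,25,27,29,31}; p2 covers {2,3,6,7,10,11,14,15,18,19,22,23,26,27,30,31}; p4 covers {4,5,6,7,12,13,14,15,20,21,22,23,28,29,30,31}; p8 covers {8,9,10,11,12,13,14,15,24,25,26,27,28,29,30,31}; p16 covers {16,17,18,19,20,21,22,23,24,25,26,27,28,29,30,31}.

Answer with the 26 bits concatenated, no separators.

00011110011111010110011010

s1 (pos 1,3,5,7,9,11,13,15,17,19,21,23,25,27,29,31): 1⊕0⊕0⊕1⊕1⊕1⊕0⊕1⊕1⊕1⊕1⊕1⊕0⊕1⊕0⊕1 = 1
s2 (pos 2,3,6,7,10,11,14,15,18,19,22,23,26,27,30,31): 0⊕0⊕0⊕1⊕1⊕1⊕1⊕1⊕1⊕1⊕0⊕1⊕0⊕1⊕1⊕1 = 1
s4 (pos 4,5,6,7,12,13,14,15,20,21,22,23,28,29,30,31): 1⊕0⊕0⊕1⊕0⊕0⊕1⊕1⊕0⊕1⊕0⊕1⊕1⊕0⊕1⊕1 = 1
s8 (pos 8,9,10,11,12,13,14,15,24,25,26,27,28,29,30,31): 1⊕1⊕1⊕1⊕0⊕0⊕1⊕1⊕1⊕0⊕0⊕1⊕1⊕0⊕1⊕1 = 1
s16 (pos 16,17,18,19,20,21,22,23,24,25,26,27,28,29,30,31): 1⊕1⊕1⊕1⊕0⊕1⊕0⊕1⊕1⊕0⊕0⊕1⊕1⊕0⊕1⊕1 = 1
Syndrome s16…s1 = 11111 → error at position 31.
Flip position 31: 1001001111100111111010110011011 → 1001001111100111111010110011010
Read data bits from positions 3,5,6,7,9,10,11,12,13,14,15,17,18,19,20,21,22,23,24,25,26,27,28,29,30,31: 00011110011111010110011010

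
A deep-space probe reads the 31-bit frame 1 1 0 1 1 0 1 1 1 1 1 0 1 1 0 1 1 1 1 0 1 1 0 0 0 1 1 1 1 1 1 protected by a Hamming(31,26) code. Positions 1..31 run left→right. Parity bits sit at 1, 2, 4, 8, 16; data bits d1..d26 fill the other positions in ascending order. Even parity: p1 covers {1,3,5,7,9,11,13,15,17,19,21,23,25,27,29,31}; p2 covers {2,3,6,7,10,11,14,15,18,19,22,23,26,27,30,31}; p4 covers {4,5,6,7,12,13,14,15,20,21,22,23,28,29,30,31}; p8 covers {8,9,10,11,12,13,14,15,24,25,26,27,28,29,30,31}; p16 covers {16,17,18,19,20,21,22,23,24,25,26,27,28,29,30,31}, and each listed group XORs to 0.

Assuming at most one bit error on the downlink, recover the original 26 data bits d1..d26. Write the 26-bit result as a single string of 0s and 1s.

01011110110111011000111111

s1 (pos 1,3,5,7,9,11,13,15,17,19,21,23,25,27,29,31): 1⊕0⊕1⊕1⊕1⊕1⊕1⊕0⊕1⊕1⊕1⊕0⊕0⊕1⊕1⊕1 = 0
s2 (pos 2,3,6,7,10,11,14,15,18,19,22,23,26,27,30,31): 1⊕0⊕0⊕1⊕1⊕1⊕1⊕0⊕1⊕1⊕1⊕0⊕1⊕1⊕1⊕1 = 0
s4 (pos 4,5,6,7,12,13,14,15,20,21,22,23,28,29,30,31): 1⊕1⊕0⊕1⊕0⊕1⊕1⊕0⊕0⊕1⊕1⊕0⊕1⊕1⊕1⊕1 = 1
s8 (pos 8,9,10,11,12,13,14,15,24,25,26,27,28,29,30,31): 1⊕1⊕1⊕1⊕0⊕1⊕1⊕0⊕0⊕0⊕1⊕1⊕1⊕1⊕1⊕1 = 0
s16 (pos 16,17,18,19,20,21,22,23,24,25,26,27,28,29,30,31): 1⊕1⊕1⊕1⊕0⊕1⊕1⊕0⊕0⊕0⊕1⊕1⊕1⊕1⊕1⊕1 = 0
Syndrome s16…s1 = 00100 → error at position 4.
Flip position 4: 1101101111101101111011000111111 → 1100101111101101111011000111111
Read data bits from positions 3,5,6,7,9,10,11,12,13,14,15,17,18,19,20,21,22,23,24,25,26,27,28,29,30,31: 01011110110111011000111111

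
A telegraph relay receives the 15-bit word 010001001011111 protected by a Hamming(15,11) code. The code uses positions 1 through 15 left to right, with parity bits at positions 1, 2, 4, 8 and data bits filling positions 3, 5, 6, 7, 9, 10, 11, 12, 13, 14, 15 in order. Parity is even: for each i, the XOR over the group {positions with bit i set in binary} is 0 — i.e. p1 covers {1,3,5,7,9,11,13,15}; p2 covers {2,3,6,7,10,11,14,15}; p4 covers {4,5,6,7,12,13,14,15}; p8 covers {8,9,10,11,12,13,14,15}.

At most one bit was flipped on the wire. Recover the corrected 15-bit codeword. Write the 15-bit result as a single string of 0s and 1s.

010000001011111

s1 (pos 1,3,5,7,9,11,13,15): 0⊕0⊕0⊕0⊕1⊕1⊕1⊕1 = 0
s2 (pos 2,3,6,7,10,11,14,15): 1⊕0⊕1⊕0⊕0⊕1⊕1⊕1 = 1
s4 (pos 4,5,6,7,12,13,14,15): 0⊕0⊕1⊕0⊕1⊕1⊕1⊕1 = 1
s8 (pos 8,9,10,11,12,13,14,15): 0⊕1⊕0⊕1⊕1⊕1⊕1⊕1 = 0
Syndrome s8…s1 = 0110 → error at position 6.
Flip position 6: 010001001011111 → 010000001011111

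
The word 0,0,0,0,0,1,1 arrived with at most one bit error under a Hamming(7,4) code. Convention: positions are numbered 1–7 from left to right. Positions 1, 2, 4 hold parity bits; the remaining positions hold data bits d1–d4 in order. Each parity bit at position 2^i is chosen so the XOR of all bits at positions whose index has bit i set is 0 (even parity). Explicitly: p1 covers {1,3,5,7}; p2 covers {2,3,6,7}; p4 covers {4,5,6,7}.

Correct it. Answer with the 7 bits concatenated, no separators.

s1 (pos 1,3,5,7): 0⊕0⊕0⊕1 = 1
s2 (pos 2,3,6,7): 0⊕0⊕1⊕1 = 0
s4 (pos 4,5,6,7): 0⊕0⊕1⊕1 = 0
Syndrome s4…s1 = 001 → error at position 1.
Flip position 1: 0000011 → 1000011

1000011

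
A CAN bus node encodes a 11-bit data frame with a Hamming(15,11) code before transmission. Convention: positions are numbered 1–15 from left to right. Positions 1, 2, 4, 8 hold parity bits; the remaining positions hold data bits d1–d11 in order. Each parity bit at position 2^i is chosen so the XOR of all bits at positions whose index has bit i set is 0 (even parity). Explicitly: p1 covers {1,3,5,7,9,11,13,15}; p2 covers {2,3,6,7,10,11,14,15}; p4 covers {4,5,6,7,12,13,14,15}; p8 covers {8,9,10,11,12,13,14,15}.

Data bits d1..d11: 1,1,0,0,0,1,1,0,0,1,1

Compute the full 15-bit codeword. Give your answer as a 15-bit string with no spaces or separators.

Place data at non-parity positions: p1 p2 1 p4 1 0 0 p8 0 1 1 0 0 1 1
p1 (pos 1,3,5,7,9,11,13,15): XOR of data positions = 1⊕1⊕0⊕0⊕1⊕0⊕1 = 0
p2 (pos 2,3,6,7,10,11,14,15): XOR of data positions = 1⊕0⊕0⊕1⊕1⊕1⊕1 = 1
p4 (pos 4,5,6,7,12,13,14,15): XOR of data positions = 1⊕0⊕0⊕0⊕0⊕1⊕1 = 1
p8 (pos 8,9,10,11,12,13,14,15): XOR of data positions = 0⊕1⊕1⊕0⊕0⊕1⊕1 = 0
Codeword: 011110000110011

011110000110011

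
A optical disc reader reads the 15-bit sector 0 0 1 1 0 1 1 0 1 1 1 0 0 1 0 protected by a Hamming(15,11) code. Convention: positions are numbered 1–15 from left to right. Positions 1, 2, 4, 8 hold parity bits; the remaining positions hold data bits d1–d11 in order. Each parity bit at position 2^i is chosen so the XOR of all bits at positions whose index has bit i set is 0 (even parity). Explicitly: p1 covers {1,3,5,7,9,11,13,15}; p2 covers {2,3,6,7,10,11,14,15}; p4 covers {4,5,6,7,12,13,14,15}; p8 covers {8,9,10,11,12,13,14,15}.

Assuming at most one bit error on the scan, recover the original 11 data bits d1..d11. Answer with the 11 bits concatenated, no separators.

s1 (pos 1,3,5,7,9,11,13,15): 0⊕1⊕0⊕1⊕1⊕1⊕0⊕0 = 0
s2 (pos 2,3,6,7,10,11,14,15): 0⊕1⊕1⊕1⊕1⊕1⊕1⊕0 = 0
s4 (pos 4,5,6,7,12,13,14,15): 1⊕0⊕1⊕1⊕0⊕0⊕1⊕0 = 0
s8 (pos 8,9,10,11,12,13,14,15): 0⊕1⊕1⊕1⊕0⊕0⊕1⊕0 = 0
Syndrome s8…s1 = 0000 → no error.
Read data bits from positions 3,5,6,7,9,10,11,12,13,14,15: 10111110010

10111110010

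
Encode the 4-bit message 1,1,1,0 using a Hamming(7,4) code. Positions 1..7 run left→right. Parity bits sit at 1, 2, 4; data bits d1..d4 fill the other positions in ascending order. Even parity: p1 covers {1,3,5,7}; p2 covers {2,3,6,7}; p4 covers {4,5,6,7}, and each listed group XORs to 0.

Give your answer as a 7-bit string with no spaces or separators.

0010110

Place data at non-parity positions: p1 p2 1 p4 1 1 0
p1 (pos 1,3,5,7): XOR of data positions = 1⊕1⊕0 = 0
p2 (pos 2,3,6,7): XOR of data positions = 1⊕1⊕0 = 0
p4 (pos 4,5,6,7): XOR of data positions = 1⊕1⊕0 = 0
Codeword: 0010110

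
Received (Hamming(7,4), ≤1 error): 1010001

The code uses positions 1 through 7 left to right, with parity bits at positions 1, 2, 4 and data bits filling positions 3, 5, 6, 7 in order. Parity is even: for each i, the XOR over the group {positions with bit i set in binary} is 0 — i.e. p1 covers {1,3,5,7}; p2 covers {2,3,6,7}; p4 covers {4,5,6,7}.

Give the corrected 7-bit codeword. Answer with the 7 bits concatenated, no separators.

1010101

s1 (pos 1,3,5,7): 1⊕1⊕0⊕1 = 1
s2 (pos 2,3,6,7): 0⊕1⊕0⊕1 = 0
s4 (pos 4,5,6,7): 0⊕0⊕0⊕1 = 1
Syndrome s4…s1 = 101 → error at position 5.
Flip position 5: 1010001 → 1010101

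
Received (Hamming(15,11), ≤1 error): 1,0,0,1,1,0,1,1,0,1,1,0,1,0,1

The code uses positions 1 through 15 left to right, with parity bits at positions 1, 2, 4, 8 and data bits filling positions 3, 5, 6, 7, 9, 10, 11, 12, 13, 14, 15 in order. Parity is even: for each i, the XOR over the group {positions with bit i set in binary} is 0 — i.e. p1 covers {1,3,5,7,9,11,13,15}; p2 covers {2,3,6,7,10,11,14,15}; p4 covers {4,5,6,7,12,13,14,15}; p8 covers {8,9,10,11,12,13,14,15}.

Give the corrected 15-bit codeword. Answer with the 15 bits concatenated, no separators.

s1 (pos 1,3,5,7,9,11,13,15): 1⊕0⊕1⊕1⊕0⊕1⊕1⊕1 = 0
s2 (pos 2,3,6,7,10,11,14,15): 0⊕0⊕0⊕1⊕1⊕1⊕0⊕1 = 0
s4 (pos 4,5,6,7,12,13,14,15): 1⊕1⊕0⊕1⊕0⊕1⊕0⊕1 = 1
s8 (pos 8,9,10,11,12,13,14,15): 1⊕0⊕1⊕1⊕0⊕1⊕0⊕1 = 1
Syndrome s8…s1 = 1100 → error at position 12.
Flip position 12: 100110110110101 → 100110110111101

100110110111101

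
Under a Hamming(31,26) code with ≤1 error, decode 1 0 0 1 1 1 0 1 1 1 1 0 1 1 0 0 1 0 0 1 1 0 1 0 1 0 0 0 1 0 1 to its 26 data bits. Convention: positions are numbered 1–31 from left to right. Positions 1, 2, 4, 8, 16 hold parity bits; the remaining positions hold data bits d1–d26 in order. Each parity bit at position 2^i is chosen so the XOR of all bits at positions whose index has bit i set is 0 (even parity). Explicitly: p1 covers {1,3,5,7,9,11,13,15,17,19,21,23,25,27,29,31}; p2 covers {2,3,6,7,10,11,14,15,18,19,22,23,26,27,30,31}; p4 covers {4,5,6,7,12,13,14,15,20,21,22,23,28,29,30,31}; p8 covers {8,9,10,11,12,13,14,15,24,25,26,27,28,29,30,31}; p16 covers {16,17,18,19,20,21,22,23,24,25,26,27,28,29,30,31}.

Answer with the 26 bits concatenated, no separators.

s1 (pos 1,3,5,7,9,11,13,15,17,19,21,23,25,27,29,31): 1⊕0⊕1⊕0⊕1⊕1⊕1⊕0⊕1⊕0⊕1⊕1⊕1⊕0⊕1⊕1 = 1
s2 (pos 2,3,6,7,10,11,14,15,18,19,22,23,26,27,30,31): 0⊕0⊕1⊕0⊕1⊕1⊕1⊕0⊕0⊕0⊕0⊕1⊕0⊕0⊕0⊕1 = 0
s4 (pos 4,5,6,7,12,13,14,15,20,21,22,23,28,29,30,31): 1⊕1⊕1⊕0⊕0⊕1⊕1⊕0⊕1⊕1⊕0⊕1⊕0⊕1⊕0⊕1 = 0
s8 (pos 8,9,10,11,12,13,14,15,24,25,26,27,28,29,30,31): 1⊕1⊕1⊕1⊕0⊕1⊕1⊕0⊕0⊕1⊕0⊕0⊕0⊕1⊕0⊕1 = 1
s16 (pos 16,17,18,19,20,21,22,23,24,25,26,27,28,29,30,31): 0⊕1⊕0⊕0⊕1⊕1⊕0⊕1⊕0⊕1⊕0⊕0⊕0⊕1⊕0⊕1 = 1
Syndrome s16…s1 = 11001 → error at position 25.
Flip position 25: 1001110111101100100110101000101 → 1001110111101100100110100000101
Read data bits from positions 3,5,6,7,9,10,11,12,13,14,15,17,18,19,20,21,22,23,24,25,26,27,28,29,30,31: 01101110110100110100000101

01101110110100110100000101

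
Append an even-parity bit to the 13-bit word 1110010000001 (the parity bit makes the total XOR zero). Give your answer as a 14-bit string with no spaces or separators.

XOR of the 13 data bits: 1⊕1⊕1⊕0⊕0⊕1⊕0⊕0⊕0⊕0⊕0⊕0⊕1 = 1
Parity bit = 1 (so all 14 bits XOR to 0).

11100100000011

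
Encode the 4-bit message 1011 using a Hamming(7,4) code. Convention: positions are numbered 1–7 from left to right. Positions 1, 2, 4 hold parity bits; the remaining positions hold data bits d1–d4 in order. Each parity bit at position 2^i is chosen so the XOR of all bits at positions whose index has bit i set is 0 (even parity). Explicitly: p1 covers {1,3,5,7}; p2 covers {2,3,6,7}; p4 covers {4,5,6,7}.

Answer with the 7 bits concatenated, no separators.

Place data at non-parity positions: p1 p2 1 p4 0 1 1
p1 (pos 1,3,5,7): XOR of data positions = 1⊕0⊕1 = 0
p2 (pos 2,3,6,7): XOR of data positions = 1⊕1⊕1 = 1
p4 (pos 4,5,6,7): XOR of data positions = 0⊕1⊕1 = 0
Codeword: 0110011

0110011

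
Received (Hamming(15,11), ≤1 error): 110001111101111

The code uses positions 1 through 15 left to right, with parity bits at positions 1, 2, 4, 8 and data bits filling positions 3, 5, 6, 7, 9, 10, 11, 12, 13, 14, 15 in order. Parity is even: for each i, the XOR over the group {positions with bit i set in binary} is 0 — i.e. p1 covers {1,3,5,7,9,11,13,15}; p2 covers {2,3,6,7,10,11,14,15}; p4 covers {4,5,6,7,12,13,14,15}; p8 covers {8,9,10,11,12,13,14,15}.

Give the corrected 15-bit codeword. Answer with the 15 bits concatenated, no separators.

s1 (pos 1,3,5,7,9,11,13,15): 1⊕0⊕0⊕1⊕1⊕0⊕1⊕1 = 1
s2 (pos 2,3,6,7,10,11,14,15): 1⊕0⊕1⊕1⊕1⊕0⊕1⊕1 = 0
s4 (pos 4,5,6,7,12,13,14,15): 0⊕0⊕1⊕1⊕1⊕1⊕1⊕1 = 0
s8 (pos 8,9,10,11,12,13,14,15): 1⊕1⊕1⊕0⊕1⊕1⊕1⊕1 = 1
Syndrome s8…s1 = 1001 → error at position 9.
Flip position 9: 110001111101111 → 110001110101111

110001110101111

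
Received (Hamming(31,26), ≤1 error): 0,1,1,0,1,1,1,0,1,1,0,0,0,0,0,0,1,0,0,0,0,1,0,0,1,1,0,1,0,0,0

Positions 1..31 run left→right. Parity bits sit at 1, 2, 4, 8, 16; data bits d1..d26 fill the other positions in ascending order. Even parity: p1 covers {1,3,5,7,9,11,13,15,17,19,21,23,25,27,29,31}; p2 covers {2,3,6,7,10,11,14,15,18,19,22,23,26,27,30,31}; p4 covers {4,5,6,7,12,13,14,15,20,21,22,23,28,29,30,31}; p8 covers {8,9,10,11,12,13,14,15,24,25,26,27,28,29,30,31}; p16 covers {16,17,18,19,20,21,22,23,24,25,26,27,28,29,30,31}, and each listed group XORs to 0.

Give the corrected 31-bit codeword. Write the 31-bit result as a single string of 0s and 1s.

0110111011000000100001001101010

s1 (pos 1,3,5,7,9,11,13,15,17,19,21,23,25,27,29,31): 0⊕1⊕1⊕1⊕1⊕0⊕0⊕0⊕1⊕0⊕0⊕0⊕1⊕0⊕0⊕0 = 0
s2 (pos 2,3,6,7,10,11,14,15,18,19,22,23,26,27,30,31): 1⊕1⊕1⊕1⊕1⊕0⊕0⊕0⊕0⊕0⊕1⊕0⊕1⊕0⊕0⊕0 = 1
s4 (pos 4,5,6,7,12,13,14,15,20,21,22,23,28,29,30,31): 0⊕1⊕1⊕1⊕0⊕0⊕0⊕0⊕0⊕0⊕1⊕0⊕1⊕0⊕0⊕0 = 1
s8 (pos 8,9,10,11,12,13,14,15,24,25,26,27,28,29,30,31): 0⊕1⊕1⊕0⊕0⊕0⊕0⊕0⊕0⊕1⊕1⊕0⊕1⊕0⊕0⊕0 = 1
s16 (pos 16,17,18,19,20,21,22,23,24,25,26,27,28,29,30,31): 0⊕1⊕0⊕0⊕0⊕0⊕1⊕0⊕0⊕1⊕1⊕0⊕1⊕0⊕0⊕0 = 1
Syndrome s16…s1 = 11110 → error at position 30.
Flip position 30: 0110111011000000100001001101000 → 0110111011000000100001001101010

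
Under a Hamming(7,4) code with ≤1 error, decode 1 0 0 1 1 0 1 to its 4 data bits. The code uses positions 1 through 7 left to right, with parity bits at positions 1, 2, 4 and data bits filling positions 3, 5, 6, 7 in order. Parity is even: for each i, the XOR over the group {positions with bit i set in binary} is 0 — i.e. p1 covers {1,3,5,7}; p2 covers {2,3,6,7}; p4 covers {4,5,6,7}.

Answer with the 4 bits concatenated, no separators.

s1 (pos 1,3,5,7): 1⊕0⊕1⊕1 = 1
s2 (pos 2,3,6,7): 0⊕0⊕0⊕1 = 1
s4 (pos 4,5,6,7): 1⊕1⊕0⊕1 = 1
Syndrome s4…s1 = 111 → error at position 7.
Flip position 7: 1001101 → 1001100
Read data bits from positions 3,5,6,7: 0100

0100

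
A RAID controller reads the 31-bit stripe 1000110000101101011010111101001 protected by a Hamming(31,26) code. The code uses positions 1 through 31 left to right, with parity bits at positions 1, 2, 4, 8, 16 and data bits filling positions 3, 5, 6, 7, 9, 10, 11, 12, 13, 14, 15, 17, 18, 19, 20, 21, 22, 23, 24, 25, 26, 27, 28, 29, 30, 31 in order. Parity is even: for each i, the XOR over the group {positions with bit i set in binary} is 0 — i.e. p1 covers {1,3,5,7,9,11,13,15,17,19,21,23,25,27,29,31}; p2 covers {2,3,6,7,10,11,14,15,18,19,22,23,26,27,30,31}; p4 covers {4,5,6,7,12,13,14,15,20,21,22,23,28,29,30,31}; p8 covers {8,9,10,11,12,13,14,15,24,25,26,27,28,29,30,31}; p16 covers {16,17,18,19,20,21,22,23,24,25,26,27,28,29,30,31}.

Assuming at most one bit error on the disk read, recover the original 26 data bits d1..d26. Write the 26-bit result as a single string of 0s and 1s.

s1 (pos 1,3,5,7,9,11,13,15,17,19,21,23,25,27,29,31): 1⊕0⊕1⊕0⊕0⊕1⊕1⊕0⊕0⊕1⊕1⊕1⊕1⊕0⊕0⊕1 = 1
s2 (pos 2,3,6,7,10,11,14,15,18,19,22,23,26,27,30,31): 0⊕0⊕1⊕0⊕0⊕1⊕1⊕0⊕1⊕1⊕0⊕1⊕1⊕0⊕0⊕1 = 0
s4 (pos 4,5,6,7,12,13,14,15,20,21,22,23,28,29,30,31): 0⊕1⊕1⊕0⊕0⊕1⊕1⊕0⊕0⊕1⊕0⊕1⊕1⊕0⊕0⊕1 = 0
s8 (pos 8,9,10,11,12,13,14,15,24,25,26,27,28,29,30,31): 0⊕0⊕0⊕1⊕0⊕1⊕1⊕0⊕1⊕1⊕1⊕0⊕1⊕0⊕0⊕1 = 0
s16 (pos 16,17,18,19,20,21,22,23,24,25,26,27,28,29,30,31): 1⊕0⊕1⊕1⊕0⊕1⊕0⊕1⊕1⊕1⊕1⊕0⊕1⊕0⊕0⊕1 = 0
Syndrome s16…s1 = 00001 → error at position 1.
Flip position 1: 1000110000101101011010111101001 → 0000110000101101011010111101001
Read data bits from positions 3,5,6,7,9,10,11,12,13,14,15,17,18,19,20,21,22,23,24,25,26,27,28,29,30,31: 01100010110011010111101001

01100010110011010111101001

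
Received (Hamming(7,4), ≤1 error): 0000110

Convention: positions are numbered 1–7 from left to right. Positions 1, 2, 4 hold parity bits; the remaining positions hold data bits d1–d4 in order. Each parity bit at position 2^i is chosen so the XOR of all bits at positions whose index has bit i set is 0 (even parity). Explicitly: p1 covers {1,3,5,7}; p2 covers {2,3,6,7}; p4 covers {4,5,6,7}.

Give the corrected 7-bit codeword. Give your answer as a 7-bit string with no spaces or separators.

s1 (pos 1,3,5,7): 0⊕0⊕1⊕0 = 1
s2 (pos 2,3,6,7): 0⊕0⊕1⊕0 = 1
s4 (pos 4,5,6,7): 0⊕1⊕1⊕0 = 0
Syndrome s4…s1 = 011 → error at position 3.
Flip position 3: 0000110 → 0010110

0010110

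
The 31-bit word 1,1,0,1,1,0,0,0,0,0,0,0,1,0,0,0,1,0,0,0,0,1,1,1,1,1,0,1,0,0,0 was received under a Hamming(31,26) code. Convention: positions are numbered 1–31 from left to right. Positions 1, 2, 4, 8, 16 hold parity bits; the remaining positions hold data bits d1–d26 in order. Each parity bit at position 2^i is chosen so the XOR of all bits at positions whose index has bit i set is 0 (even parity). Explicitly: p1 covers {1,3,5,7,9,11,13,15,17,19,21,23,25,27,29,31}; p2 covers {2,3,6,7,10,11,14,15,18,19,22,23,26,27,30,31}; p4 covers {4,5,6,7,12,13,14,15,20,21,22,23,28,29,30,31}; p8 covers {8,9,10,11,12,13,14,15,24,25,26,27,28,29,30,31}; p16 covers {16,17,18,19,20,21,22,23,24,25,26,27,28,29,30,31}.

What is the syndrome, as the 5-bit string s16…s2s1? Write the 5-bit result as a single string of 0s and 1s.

11000

s1 (pos 1,3,5,7,9,11,13,15,17,19,21,23,25,27,29,31): 1⊕0⊕1⊕0⊕0⊕0⊕1⊕0⊕1⊕0⊕0⊕1⊕1⊕0⊕0⊕0 = 0
s2 (pos 2,3,6,7,10,11,14,15,18,19,22,23,26,27,30,31): 1⊕0⊕0⊕0⊕0⊕0⊕0⊕0⊕0⊕0⊕1⊕1⊕1⊕0⊕0⊕0 = 0
s4 (pos 4,5,6,7,12,13,14,15,20,21,22,23,28,29,30,31): 1⊕1⊕0⊕0⊕0⊕1⊕0⊕0⊕0⊕0⊕1⊕1⊕1⊕0⊕0⊕0 = 0
s8 (pos 8,9,10,11,12,13,14,15,24,25,26,27,28,29,30,31): 0⊕0⊕0⊕0⊕0⊕1⊕0⊕0⊕1⊕1⊕1⊕0⊕1⊕0⊕0⊕0 = 1
s16 (pos 16,17,18,19,20,21,22,23,24,25,26,27,28,29,30,31): 0⊕1⊕0⊕0⊕0⊕0⊕1⊕1⊕1⊕1⊕1⊕0⊕1⊕0⊕0⊕0 = 1
Syndrome s16…s1 = 11000 → error at position 24.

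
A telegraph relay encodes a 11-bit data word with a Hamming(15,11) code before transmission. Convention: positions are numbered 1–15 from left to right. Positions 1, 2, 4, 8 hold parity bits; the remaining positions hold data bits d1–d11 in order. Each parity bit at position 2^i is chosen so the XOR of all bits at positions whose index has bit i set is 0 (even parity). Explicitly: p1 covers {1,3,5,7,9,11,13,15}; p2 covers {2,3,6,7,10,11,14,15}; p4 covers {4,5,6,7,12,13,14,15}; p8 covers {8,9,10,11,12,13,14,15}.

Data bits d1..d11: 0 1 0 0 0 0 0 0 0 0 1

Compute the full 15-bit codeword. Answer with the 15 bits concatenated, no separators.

Place data at non-parity positions: p1 p2 0 p4 1 0 0 p8 0 0 0 0 0 0 1
p1 (pos 1,3,5,7,9,11,13,15): XOR of data positions = 0⊕1⊕0⊕0⊕0⊕0⊕1 = 0
p2 (pos 2,3,6,7,10,11,14,15): XOR of data positions = 0⊕0⊕0⊕0⊕0⊕0⊕1 = 1
p4 (pos 4,5,6,7,12,13,14,15): XOR of data positions = 1⊕0⊕0⊕0⊕0⊕0⊕1 = 0
p8 (pos 8,9,10,11,12,13,14,15): XOR of data positions = 0⊕0⊕0⊕0⊕0⊕0⊕1 = 1
Codeword: 010010010000001

010010010000001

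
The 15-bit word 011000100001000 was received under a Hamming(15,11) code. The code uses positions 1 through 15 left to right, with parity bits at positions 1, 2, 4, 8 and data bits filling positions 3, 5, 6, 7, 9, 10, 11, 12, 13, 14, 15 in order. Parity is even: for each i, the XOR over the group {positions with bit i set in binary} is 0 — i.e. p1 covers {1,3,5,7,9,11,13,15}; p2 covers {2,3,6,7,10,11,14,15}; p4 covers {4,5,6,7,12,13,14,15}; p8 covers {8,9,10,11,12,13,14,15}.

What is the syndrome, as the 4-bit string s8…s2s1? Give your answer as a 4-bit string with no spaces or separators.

s1 (pos 1,3,5,7,9,11,13,15): 0⊕1⊕0⊕1⊕0⊕0⊕0⊕0 = 0
s2 (pos 2,3,6,7,10,11,14,15): 1⊕1⊕0⊕1⊕0⊕0⊕0⊕0 = 1
s4 (pos 4,5,6,7,12,13,14,15): 0⊕0⊕0⊕1⊕1⊕0⊕0⊕0 = 0
s8 (pos 8,9,10,11,12,13,14,15): 0⊕0⊕0⊕0⊕1⊕0⊕0⊕0 = 1
Syndrome s8…s1 = 1010 → error at position 10.

1010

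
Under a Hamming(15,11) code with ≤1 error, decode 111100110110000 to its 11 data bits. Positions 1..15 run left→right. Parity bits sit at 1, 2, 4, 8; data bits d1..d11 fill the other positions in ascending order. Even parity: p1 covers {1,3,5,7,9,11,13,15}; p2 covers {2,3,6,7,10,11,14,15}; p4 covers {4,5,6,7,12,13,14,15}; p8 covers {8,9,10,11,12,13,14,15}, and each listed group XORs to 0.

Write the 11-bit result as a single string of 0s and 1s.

s1 (pos 1,3,5,7,9,11,13,15): 1⊕1⊕0⊕1⊕0⊕1⊕0⊕0 = 0
s2 (pos 2,3,6,7,10,11,14,15): 1⊕1⊕0⊕1⊕1⊕1⊕0⊕0 = 1
s4 (pos 4,5,6,7,12,13,14,15): 1⊕0⊕0⊕1⊕0⊕0⊕0⊕0 = 0
s8 (pos 8,9,10,11,12,13,14,15): 1⊕0⊕1⊕1⊕0⊕0⊕0⊕0 = 1
Syndrome s8…s1 = 1010 → error at position 10.
Flip position 10: 111100110110000 → 111100110010000
Read data bits from positions 3,5,6,7,9,10,11,12,13,14,15: 10010010000

10010010000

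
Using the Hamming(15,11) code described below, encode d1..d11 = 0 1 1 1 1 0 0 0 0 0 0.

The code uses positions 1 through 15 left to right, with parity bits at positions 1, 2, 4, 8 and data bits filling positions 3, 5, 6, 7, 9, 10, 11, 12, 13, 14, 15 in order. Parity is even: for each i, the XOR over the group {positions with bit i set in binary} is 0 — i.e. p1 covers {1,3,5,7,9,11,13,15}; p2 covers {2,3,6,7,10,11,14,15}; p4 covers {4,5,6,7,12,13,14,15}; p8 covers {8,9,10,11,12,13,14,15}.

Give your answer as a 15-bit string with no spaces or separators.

100111111000000

Place data at non-parity positions: p1 p2 0 p4 1 1 1 p8 1 0 0 0 0 0 0
p1 (pos 1,3,5,7,9,11,13,15): XOR of data positions = 0⊕1⊕1⊕1⊕0⊕0⊕0 = 1
p2 (pos 2,3,6,7,10,11,14,15): XOR of data positions = 0⊕1⊕1⊕0⊕0⊕0⊕0 = 0
p4 (pos 4,5,6,7,12,13,14,15): XOR of data positions = 1⊕1⊕1⊕0⊕0⊕0⊕0 = 1
p8 (pos 8,9,10,11,12,13,14,15): XOR of data positions = 1⊕0⊕0⊕0⊕0⊕0⊕0 = 1
Codeword: 100111111000000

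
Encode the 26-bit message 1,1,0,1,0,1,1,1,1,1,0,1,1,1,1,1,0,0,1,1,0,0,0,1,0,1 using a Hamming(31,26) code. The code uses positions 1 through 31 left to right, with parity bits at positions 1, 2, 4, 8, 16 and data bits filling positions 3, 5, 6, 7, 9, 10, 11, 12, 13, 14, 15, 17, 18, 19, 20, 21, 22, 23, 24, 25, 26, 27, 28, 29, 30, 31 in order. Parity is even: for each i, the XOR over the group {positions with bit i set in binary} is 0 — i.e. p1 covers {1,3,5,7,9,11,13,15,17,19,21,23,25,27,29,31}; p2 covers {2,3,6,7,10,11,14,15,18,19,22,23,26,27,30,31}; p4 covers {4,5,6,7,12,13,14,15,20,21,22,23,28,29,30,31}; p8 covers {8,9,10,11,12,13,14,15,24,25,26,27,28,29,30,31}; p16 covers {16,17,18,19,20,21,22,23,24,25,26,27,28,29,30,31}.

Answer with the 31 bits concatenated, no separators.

1011101101111101111110011000101

Place data at non-parity positions: p1 p2 1 p4 1 0 1 p8 0 1 1 1 1 1 0 p16 1 1 1 1 1 0 0 1 1 0 0 0 1 0 1
p1 (pos 1,3,5,7,9,11,13,15,17,19,21,23,25,27,29,31): XOR of data positions = 1⊕1⊕1⊕0⊕1⊕1⊕0⊕1⊕1⊕1⊕0⊕1⊕0⊕1⊕1 = 1
p2 (pos 2,3,6,7,10,11,14,15,18,19,22,23,26,27,30,31): XOR of data positions = 1⊕0⊕1⊕1⊕1⊕1⊕0⊕1⊕1⊕0⊕0⊕0⊕0⊕0⊕1 = 0
p4 (pos 4,5,6,7,12,13,14,15,20,21,22,23,28,29,30,31): XOR of data positions = 1⊕0⊕1⊕1⊕1⊕1⊕0⊕1⊕1⊕0⊕0⊕0⊕1⊕0⊕1 = 1
p8 (pos 8,9,10,11,12,13,14,15,24,25,26,27,28,29,30,31): XOR of data positions = 0⊕1⊕1⊕1⊕1⊕1⊕0⊕1⊕1⊕0⊕0⊕0⊕1⊕0⊕1 = 1
p16 (pos 16,17,18,19,20,21,22,23,24,25,26,27,28,29,30,31): XOR of data positions = 1⊕1⊕1⊕1⊕1⊕0⊕0⊕1⊕1⊕0⊕0⊕0⊕1⊕0⊕1 = 1
Codeword: 1011101101111101111110011000101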